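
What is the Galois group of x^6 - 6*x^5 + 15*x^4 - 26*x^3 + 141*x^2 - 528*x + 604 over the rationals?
The polynomial f is an irreducible sextic over Q, so G = Gal(f/Q) is one of the 16 transitive subgroups 6T1, ..., 6T16 of S_6. The discriminant of f is -941328478973952, which is not a perfect square, so G is not contained in A_6. The transitive groups of degree 6 not contained in A_6 are: C_6 (6T1, order 6), S_3 (6T2, order 6), D_6 (6T3, order 12), C_3 x S_3 (6T5, order 18), A_4 x C_2 (6T6, order 24), S_4 (6T8, order 24), S_3 x S_3 (6T9, order 36), S_4 x C_2 (6T11, order 48), (S_3 x S_3) : C_2 (6T13, order 72), PGL(2,5) (6T14, order 120), S_6 (6T16, order 720). By Dedekind's theorem, for a prime p not dividing disc(f) the degrees of the irreducible factors of f mod p form the cycle type of an element of G. Factoring f modulo the 23 such primes p <= 103 (skipping 2, 3, 17, 67, which divide the discriminant), each new pattern first appears at: mod 5: f = (x^2 + 2x + 3)(x^2 + 3x + 4)(x^2 + 4x + 2), pattern 2+2+2; mod 7: f = (x^3 + 4x^2 + x + 3)(x^3 + 4x^2 + 5x + 3), pattern 3+3; mod 61: f = (x + 2)(x + 12)(x + 14)(x + 17)(x + 32)(x + 39), pattern 1+1+1+1+1+1. No other pattern occurs in this range, so the set of observed cycle types is {2+2+2, 3+3, 1+1+1+1+1+1}. The candidates containing elements of all these cycle types are C_6 (6T1) of order 6, S_3 (6T2) of order 6, D_6 (6T3) of order 12, C_3 x S_3 (6T5) of order 18, A_4 x C_2 (6T6) of order 24, S_4 (6T8) of order 24, S_3 x S_3 (6T9) of order 36, S_4 x C_2 (6T11) of order 48, (S_3 x S_3) : C_2 (6T13) of order 72, PGL(2,5) (6T14) of order 120, S_6 (6T16) of order 720; the others are excluded. The observed types are precisely the cycle types that occur in S_3 (6T2). Each of the other remaining candidates has further cycle types, and by the Chebotarev density theorem the matching factorization patterns would occur for a proportion of primes equal to their share of the group: C_6 (6T1) additionally contains elements of type 6 (2 of its 6 elements, about 33% of primes); D_6 (6T3) additionally contains elements of type 6, 2+2+1+1 (5 of its 12 elements, about 42% of primes); C_3 x S_3 (6T5) additionally contains elements of type 6, 3+1+1+1 (10 of its 18 elements, about 56% of primes); A_4 x C_2 (6T6) additionally contains elements of type 6, 2+2+1+1, 2+1+1+1+1 (14 of its 24 elements, about 58% of primes); S_4 (6T8) additionally contains elements of type 4+1+1, 2+2+1+1 (9 of its 24 elements, about 38% of primes); S_3 x S_3 (6T9) additionally contains elements of type 6, 3+1+1+1, 2+2+1+1 (25 of its 36 elements, about 69% of primes); S_4 x C_2 (6T11) additionally contains elements of type 6, 4+2, 4+1+1, 2+2+1+1, 2+1+1+1+1 (32 of its 48 elements, about 67% of primes); (S_3 x S_3) : C_2 (6T13) additionally contains elements of type 6, 4+2, 3+2+1, 3+1+1+1, 2+2+1+1, 2+1+1+1+1 (61 of its 72 elements, about 85% of primes); PGL(2,5) (6T14) additionally contains elements of type 6, 5+1, 4+1+1, 2+2+1+1 (89 of its 120 elements, about 74% of primes); S_6 (6T16) additionally contains elements of type 6, 5+1, 4+2, 4+1+1, 3+2+1, 3+1+1+1, 2+2+1+1, 2+1+1+1+1 (664 of its 720 elements, about 92% of primes). None of the 23 primes tested shows any such pattern (for each of these groups the chance of that is below 10^-4), which rules them out. Hence G = S_3 (6T2), of order 6.

S_3 (also written S3)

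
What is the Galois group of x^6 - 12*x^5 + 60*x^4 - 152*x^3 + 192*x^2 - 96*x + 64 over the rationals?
C_6, the cyclic group of order 6

The polynomial f is an irreducible sextic over Q, so G = Gal(f/Q) is one of the 16 transitive subgroups 6T1, ..., 6T16 of S_6. The discriminant of f is -21134460321792, which is not a perfect square, so G is not contained in A_6. The transitive groups of degree 6 not contained in A_6 are: C_6 (6T1, order 6), S_3 (6T2, order 6), D_6 (6T3, order 12), C_3 x S_3 (6T5, order 18), A_4 x C_2 (6T6, order 24), S_4 (6T8, order 24), S_3 x S_3 (6T9, order 36), S_4 x C_2 (6T11, order 48), (S_3 x S_3) : C_2 (6T13, order 72), PGL(2,5) (6T14, order 120), S_6 (6T16, order 720). By Dedekind's theorem, for a prime p not dividing disc(f) the degrees of the irreducible factors of f mod p form the cycle type of an element of G. Factoring f modulo the 37 such primes p <= 167 (skipping 2, 3, which divide the discriminant), each new pattern first appears at: mod 5: f = (x^6 + 3x^5 + 3x^3 + 2x^2 + 4x + 4), pattern 6; mod 7: f = (x^3 + x^2 + 5x + 2)(x^3 + x^2 + 5x + 4), pattern 3+3; mod 17: f = (x^2 + 2x + 13)(x^2 + 4x + 9)(x^2 + 16x + 2), pattern 2+2+2; mod 19: f = (x + 2)(x + 4)(x + 5)(x + 7)(x + 9)(x + 18), pattern 1+1+1+1+1+1. No other pattern occurs in this range, so the set of observed cycle types is {6, 3+3, 2+2+2, 1+1+1+1+1+1}. The candidates containing elements of all these cycle types are C_6 (6T1) of order 6, D_6 (6T3) of order 12, C_3 x S_3 (6T5) of order 18, A_4 x C_2 (6T6) of order 24, S_3 x S_3 (6T9) of order 36, S_4 x C_2 (6T11) of order 48, (S_3 x S_3) : C_2 (6T13) of order 72, PGL(2,5) (6T14) of order 120, S_6 (6T16) of order 720; the others are excluded. The observed types are precisely the cycle types that occur in C_6 (6T1). Each of the other remaining candidates has further cycle types, and by the Chebotarev density theorem the matching factorization patterns would occur for a proportion of primes equal to their share of the group: D_6 (6T3) additionally contains elements of type 2+2+1+1 (3 of its 12 elements, about 25% of primes); C_3 x S_3 (6T5) additionally contains elements of type 3+1+1+1 (4 of its 18 elements, about 22% of primes); A_4 x C_2 (6T6) additionally contains elements of type 2+2+1+1, 2+1+1+1+1 (6 of its 24 elements, about 25% of primes); S_3 x S_3 (6T9) additionally contains elements of type 3+1+1+1, 2+2+1+1 (13 of its 36 elements, about 36% of primes); S_4 x C_2 (6T11) additionally contains elements of type 4+2, 4+1+1, 2+2+1+1, 2+1+1+1+1 (24 of its 48 elements, about 50% of primes); (S_3 x S_3) : C_2 (6T13) additionally contains elements of type 4+2, 3+2+1, 3+1+1+1, 2+2+1+1, 2+1+1+1+1 (49 of its 72 elements, about 68% of primes); PGL(2,5) (6T14) additionally contains elements of type 5+1, 4+1+1, 2+2+1+1 (69 of its 120 elements, about 58% of primes); S_6 (6T16) additionally contains elements of type 5+1, 4+2, 4+1+1, 3+2+1, 3+1+1+1, 2+2+1+1, 2+1+1+1+1 (544 of its 720 elements, about 76% of primes). None of the 37 primes tested shows any such pattern (for each of these groups the chance of that is below 10^-4), which rules them out. Hence G = C_6 (6T1), of order 6.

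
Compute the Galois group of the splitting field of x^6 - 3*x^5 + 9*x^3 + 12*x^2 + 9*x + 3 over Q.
The polynomial f is an irreducible sextic over Q, so G = Gal(f/Q) is one of the 16 transitive subgroups 6T1, ..., 6T16 of S_6. The discriminant of f is -67744512, which is not a perfect square, so G is not contained in A_6. The transitive groups of degree 6 not contained in A_6 are: C_6 (6T1, order 6), S_3 (6T2, order 6), D_6 (6T3, order 12), C_3 x S_3 (6T5, order 18), A_4 x C_2 (6T6, order 24), S_4 (6T8, order 24), S_3 x S_3 (6T9, order 36), S_4 x C_2 (6T11, order 48), (S_3 x S_3) : C_2 (6T13, order 72), PGL(2,5) (6T14, order 120), S_6 (6T16, order 720). By Dedekind's theorem, for a prime p not dividing disc(f) the degrees of the irreducible factors of f mod p form the cycle type of an element of G. Factoring f modulo the 23 such primes p <= 101 (skipping 2, 3, 11, which divide the discriminant), each new pattern first appears at: mod 5: f = (x^2 + 3)(x^2 + 3x + 3)(x^2 + 4x + 2), pattern 2+2+2; mod 7: f = (x^3 + x^2 + 6x + 5)(x^3 + 3x^2 + 5x + 2), pattern 3+3; mod 31: f = (x + 13)(x + 14)(x + 16)(x + 23)(x + 25)(x + 30), pattern 1+1+1+1+1+1. No other pattern occurs in this range, so the set of observed cycle types is {2+2+2, 3+3, 1+1+1+1+1+1}. The candidates containing elements of all these cycle types are C_6 (6T1) of order 6, S_3 (6T2) of order 6, D_6 (6T3) of order 12, C_3 x S_3 (6T5) of order 18, A_4 x C_2 (6T6) of order 24, S_4 (6T8) of order 24, S_3 x S_3 (6T9) of order 36, S_4 x C_2 (6T11) of order 48, (S_3 x S_3) : C_2 (6T13) of order 72, PGL(2,5) (6T14) of order 120, S_6 (6T16) of order 720; the others are excluded. The observed types are precisely the cycle types that occur in S_3 (6T2). Each of the other remaining candidates has further cycle types, and by the Chebotarev density theorem the matching factorization patterns would occur for a proportion of primes equal to their share of the group: C_6 (6T1) additionally contains elements of type 6 (2 of its 6 elements, about 33% of primes); D_6 (6T3) additionally contains elements of type 6, 2+2+1+1 (5 of its 12 elements, about 42% of primes); C_3 x S_3 (6T5) additionally contains elements of type 6, 3+1+1+1 (10 of its 18 elements, about 56% of primes); A_4 x C_2 (6T6) additionally contains elements of type 6, 2+2+1+1, 2+1+1+1+1 (14 of its 24 elements, about 58% of primes); S_4 (6T8) additionally contains elements of type 4+1+1, 2+2+1+1 (9 of its 24 elements, about 38% of primes); S_3 x S_3 (6T9) additionally contains elements of type 6, 3+1+1+1, 2+2+1+1 (25 of its 36 elements, about 69% of primes); S_4 x C_2 (6T11) additionally contains elements of type 6, 4+2, 4+1+1, 2+2+1+1, 2+1+1+1+1 (32 of its 48 elements, about 67% of primes); (S_3 x S_3) : C_2 (6T13) additionally contains elements of type 6, 4+2, 3+2+1, 3+1+1+1, 2+2+1+1, 2+1+1+1+1 (61 of its 72 elements, about 85% of primes); PGL(2,5) (6T14) additionally contains elements of type 6, 5+1, 4+1+1, 2+2+1+1 (89 of its 120 elements, about 74% of primes); S_6 (6T16) additionally contains elements of type 6, 5+1, 4+2, 4+1+1, 3+2+1, 3+1+1+1, 2+2+1+1, 2+1+1+1+1 (664 of its 720 elements, about 92% of primes). None of the 23 primes tested shows any such pattern (for each of these groups the chance of that is below 10^-4), which rules them out. Hence G = S_3 (6T2), of order 6.

S_3 (also written S3)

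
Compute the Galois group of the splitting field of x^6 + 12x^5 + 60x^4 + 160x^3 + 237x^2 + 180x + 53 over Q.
A_4 x C_2 (also written A4xC2)

The polynomial f is an irreducible sextic over Q, so G = Gal(f/Q) is one of the 16 transitive subgroups 6T1, ..., 6T16 of S_6. The discriminant of f is -419904, which is not a perfect square, so G is not contained in A_6. The transitive groups of degree 6 not contained in A_6 are: C_6 (6T1, order 6), S_3 (6T2, order 6), D_6 (6T3, order 12), C_3 x S_3 (6T5, order 18), A_4 x C_2 (6T6, order 24), S_4 (6T8, order 24), S_3 x S_3 (6T9, order 36), S_4 x C_2 (6T11, order 48), (S_3 x S_3) : C_2 (6T13, order 72), PGL(2,5) (6T14, order 120), S_6 (6T16, order 720). By Dedekind's theorem, for a prime p not dividing disc(f) the degrees of the irreducible factors of f mod p form the cycle type of an element of G. Factoring f modulo the 33 such primes p <= 149 (skipping 2, 3, which divide the discriminant), each new pattern first appears at: mod 5: f = (x^3 + 3x^2 + 2x + 3)(x^3 + 4x^2 + x + 1), pattern 3+3; mod 7: f = (x^6 + 5x^5 + 4x^4 + 6x^3 + 6x^2 + 5x + 4), pattern 6; mod 17: f = (x + 10)(x + 11)(x^2 + 4x + 7)(x^2 + 4x + 14), pattern 2+2+1+1; mod 19: f = (x + 5)(x + 10)(x + 13)(x + 18)(x^2 + 4x + 1), pattern 2+1+1+1+1; mod 71: f = (x^2 + 4x + 20)(x^2 + 4x + 29)(x^2 + 4x + 34), pattern 2+2+2. No other pattern occurs in this range, so the set of observed cycle types is {3+3, 6, 2+2+1+1, 2+1+1+1+1, 2+2+2}. The candidates containing elements of all these cycle types are A_4 x C_2 (6T6) of order 24, S_4 x C_2 (6T11) of order 48, (S_3 x S_3) : C_2 (6T13) of order 72, S_6 (6T16) of order 720; the others are excluded. The observed types are precisely the cycle types that occur in A_4 x C_2 (6T6) (apart from the identity). Each of the other remaining candidates has further cycle types, and by the Chebotarev density theorem the matching factorization patterns would occur for a proportion of primes equal to their share of the group: S_4 x C_2 (6T11) additionally contains elements of type 4+2, 4+1+1 (12 of its 48 elements, about 25% of primes); (S_3 x S_3) : C_2 (6T13) additionally contains elements of type 4+2, 3+2+1, 3+1+1+1 (34 of its 72 elements, about 47% of primes); S_6 (6T16) additionally contains elements of type 5+1, 4+2, 4+1+1, 3+2+1, 3+1+1+1 (484 of its 720 elements, about 67% of primes). None of the 33 primes tested shows any such pattern (for each of these groups the chance of that is below 10^-4), which rules them out. Hence G = A_4 x C_2 (6T6), of order 24.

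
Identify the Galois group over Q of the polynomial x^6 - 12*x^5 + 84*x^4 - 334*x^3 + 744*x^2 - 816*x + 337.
D_6, the dihedral group of order 12

The polynomial f is an irreducible sextic over Q, so G = Gal(f/Q) is one of the 16 transitive subgroups 6T1, ..., 6T16 of S_6. The discriminant of f is 273843168325632, which is not a perfect square, so G is not contained in A_6. The transitive groups of degree 6 not contained in A_6 are: C_6 (6T1, order 6), S_3 (6T2, order 6), D_6 (6T3, order 12), C_3 x S_3 (6T5, order 18), A_4 x C_2 (6T6, order 24), S_4 (6T8, order 24), S_3 x S_3 (6T9, order 36), S_4 x C_2 (6T11, order 48), (S_3 x S_3) : C_2 (6T13, order 72), PGL(2,5) (6T14, order 120), S_6 (6T16, order 720). By Dedekind's theorem, for a prime p not dividing disc(f) the degrees of the irreducible factors of f mod p form the cycle type of an element of G. Factoring f modulo the 79 such primes p <= 431 (skipping 2, 3, 19, 97, which divide the discriminant), each new pattern first appears at: mod 5: f = (x^6 + 3x^5 + 4x^4 + x^3 + 4x^2 + 4x + 2), pattern 6; mod 7: f = (x^2 + x + 6)(x^2 + 2x + 5)(x^2 + 6x + 4), pattern 2+2+2; mod 11: f = (x + 7)(x + 9)(x^2 + 7x + 8)(x^2 + 9x + 2), pattern 2+2+1+1; mod 13: f = (x^3 + 7x^2 + 9)(x^3 + 7x^2 + 9x + 10), pattern 3+3; mod 181: f = (x + 35)(x + 101)(x + 124)(x + 131)(x + 155)(x + 166), pattern 1+1+1+1+1+1. No other pattern occurs in this range, so the set of observed cycle types is {6, 2+2+2, 2+2+1+1, 3+3, 1+1+1+1+1+1}. The candidates containing elements of all these cycle types are D_6 (6T3) of order 12, A_4 x C_2 (6T6) of order 24, S_3 x S_3 (6T9) of order 36, S_4 x C_2 (6T11) of order 48, (S_3 x S_3) : C_2 (6T13) of order 72, PGL(2,5) (6T14) of order 120, S_6 (6T16) of order 720; the others are excluded. The observed types are precisely the cycle types that occur in D_6 (6T3). Each of the other remaining candidates has further cycle types, and by the Chebotarev density theorem the matching factorization patterns would occur for a proportion of primes equal to their share of the group: A_4 x C_2 (6T6) additionally contains elements of type 2+1+1+1+1 (3 of its 24 elements, about 12% of primes); S_3 x S_3 (6T9) additionally contains elements of type 3+1+1+1 (4 of its 36 elements, about 11% of primes); S_4 x C_2 (6T11) additionally contains elements of type 4+2, 4+1+1, 2+1+1+1+1 (15 of its 48 elements, about 31% of primes); (S_3 x S_3) : C_2 (6T13) additionally contains elements of type 4+2, 3+2+1, 3+1+1+1, 2+1+1+1+1 (40 of its 72 elements, about 56% of primes); PGL(2,5) (6T14) additionally contains elements of type 5+1, 4+1+1 (54 of its 120 elements, about 45% of primes); S_6 (6T16) additionally contains elements of type 5+1, 4+2, 4+1+1, 3+2+1, 3+1+1+1, 2+1+1+1+1 (499 of its 720 elements, about 69% of primes). None of the 79 primes tested shows any such pattern (for each of these groups the chance of that is below 10^-4), which rules them out. Hence G = D_6 (6T3), of order 12.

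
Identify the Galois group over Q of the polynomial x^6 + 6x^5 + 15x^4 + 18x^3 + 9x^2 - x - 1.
The polynomial f is an irreducible sextic over Q, so G = Gal(f/Q) is one of the 16 transitive subgroups 6T1, ..., 6T16 of S_6. The discriminant of f is 49781, which is not a perfect square, so G is not contained in A_6. The transitive groups of degree 6 not contained in A_6 are: C_6 (6T1, order 6), S_3 (6T2, order 6), D_6 (6T3, order 12), C_3 x S_3 (6T5, order 18), A_4 x C_2 (6T6, order 24), S_4 (6T8, order 24), S_3 x S_3 (6T9, order 36), S_4 x C_2 (6T11, order 48), (S_3 x S_3) : C_2 (6T13, order 72), PGL(2,5) (6T14, order 120), S_6 (6T16, order 720). By Dedekind's theorem, for a prime p not dividing disc(f) the degrees of the irreducible factors of f mod p form the cycle type of an element of G. Factoring f modulo the 4 such primes p <= 7, each new pattern first appears at: mod 2: f = (x^6 + x^4 + x^2 + x + 1), pattern 6; mod 5: f = (x + 2)(x^5 + 4x^4 + 2x^3 + 4x^2 + x + 2), pattern 5+1; mod 7: f = (x^2 + 2x + 5)(x^4 + 4x^3 + 2x^2 + x + 4), pattern 4+2. No other pattern occurs in this range, so the set of observed cycle types is {6, 5+1, 4+2}. Among the candidates above, the only group containing elements of all these cycle types is S_6 (6T16); every other candidate lacks at least one of them. Hence G = S_6 (6T16), of order 720.

S_6 (also written S6)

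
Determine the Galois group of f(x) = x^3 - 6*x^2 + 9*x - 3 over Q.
The polynomial is an irreducible cubic over Q and its discriminant is 81 = 9^2, a perfect square. For an irreducible cubic, a square discriminant forces the Galois group to be A_3, the cyclic group of order 3.

C_3, A_3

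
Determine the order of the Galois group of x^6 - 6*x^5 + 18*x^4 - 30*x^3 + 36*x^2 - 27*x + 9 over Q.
6

The degree of the splitting field over Q equals the order of the Galois group, so first determine the group. The polynomial f is an irreducible sextic over Q, so G = Gal(f/Q) is one of the 16 transitive subgroups 6T1, ..., 6T16 of S_6. The discriminant of f is -129140163, which is not a perfect square, so G is not contained in A_6. The transitive groups of degree 6 not contained in A_6 are: C_6 (6T1, order 6), S_3 (6T2, order 6), D_6 (6T3, order 12), C_3 x S_3 (6T5, order 18), A_4 x C_2 (6T6, order 24), S_4 (6T8, order 24), S_3 x S_3 (6T9, order 36), S_4 x C_2 (6T11, order 48), (S_3 x S_3) : C_2 (6T13, order 72), PGL(2,5) (6T14, order 120), S_6 (6T16, order 720). By Dedekind's theorem, for a prime p not dividing disc(f) the degrees of the irreducible factors of f mod p form the cycle type of an element of G. Factoring f modulo the 37 such primes p <= 163 (skipping 3, which divides the discriminant), each new pattern first appears at: mod 2: f = (x^6 + x + 1), pattern 6; mod 7: f = (x^3 + 4x^2 + 4x + 6)(x^3 + 4x^2 + 5x + 5), pattern 3+3; mod 17: f = (x^2 + 5x + 9)(x^2 + 11x + 4)(x^2 + 12x + 13), pattern 2+2+2; mod 19: f = (x + 4)(x + 7)(x + 12)(x + 14)(x + 16)(x + 17), pattern 1+1+1+1+1+1. No other pattern occurs in this range, so the set of observed cycle types is {6, 3+3, 2+2+2, 1+1+1+1+1+1}. The candidates containing elements of all these cycle types are C_6 (6T1) of order 6, D_6 (6T3) of order 12, C_3 x S_3 (6T5) of order 18, A_4 x C_2 (6T6) of order 24, S_3 x S_3 (6T9) of order 36, S_4 x C_2 (6T11) of order 48, (S_3 x S_3) : C_2 (6T13) of order 72, PGL(2,5) (6T14) of order 120, S_6 (6T16) of order 720; the others are excluded. The observed types are precisely the cycle types that occur in C_6 (6T1). Each of the other remaining candidates has further cycle types, and by the Chebotarev density theorem the matching factorization patterns would occur for a proportion of primes equal to their share of the group: D_6 (6T3) additionally contains elements of type 2+2+1+1 (3 of its 12 elements, about 25% of primes); C_3 x S_3 (6T5) additionally contains elements of type 3+1+1+1 (4 of its 18 elements, about 22% of primes); A_4 x C_2 (6T6) additionally contains elements of type 2+2+1+1, 2+1+1+1+1 (6 of its 24 elements, about 25% of primes); S_3 x S_3 (6T9) additionally contains elements of type 3+1+1+1, 2+2+1+1 (13 of its 36 elements, about 36% of primes); S_4 x C_2 (6T11) additionally contains elements of type 4+2, 4+1+1, 2+2+1+1, 2+1+1+1+1 (24 of its 48 elements, about 50% of primes); (S_3 x S_3) : C_2 (6T13) additionally contains elements of type 4+2, 3+2+1, 3+1+1+1, 2+2+1+1, 2+1+1+1+1 (49 of its 72 elements, about 68% of primes); PGL(2,5) (6T14) additionally contains elements of type 5+1, 4+1+1, 2+2+1+1 (69 of its 120 elements, about 58% of primes); S_6 (6T16) additionally contains elements of type 5+1, 4+2, 4+1+1, 3+2+1, 3+1+1+1, 2+2+1+1, 2+1+1+1+1 (544 of its 720 elements, about 76% of primes). None of the 37 primes tested shows any such pattern (for each of these groups the chance of that is below 10^-4), which rules them out. Hence G = C_6 (6T1), of order 6. The Galois group C_6 (6T1) has order 6, so the splitting field has degree 6 over Q.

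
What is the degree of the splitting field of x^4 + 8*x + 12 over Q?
12

The degree of the splitting field over Q equals the order of the Galois group, so first determine the group. The polynomial is an irreducible quartic over Q and its discriminant is 331776 = 576^2, a perfect square, so the Galois group is contained in A_4. The resolvent cubic y^3 - 48*y - 64 is irreducible over Q. An irreducible resolvent with square discriminant gives A_4. The Galois group A_4 (4T4) has order 12, so the splitting field has degree 12 over Q.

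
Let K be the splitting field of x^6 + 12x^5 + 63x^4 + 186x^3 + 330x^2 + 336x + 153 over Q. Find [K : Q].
120

The degree of the splitting field over Q equals the order of the Galois group, so first determine the group. The polynomial f is an irreducible sextic over Q, so G = Gal(f/Q) is one of the 16 transitive subgroups 6T1, ..., 6T16 of S_6. The discriminant of f is -16003008, which is not a perfect square, so G is not contained in A_6. The transitive groups of degree 6 not contained in A_6 are: C_6 (6T1, order 6), S_3 (6T2, order 6), D_6 (6T3, order 12), C_3 x S_3 (6T5, order 18), A_4 x C_2 (6T6, order 24), S_4 (6T8, order 24), S_3 x S_3 (6T9, order 36), S_4 x C_2 (6T11, order 48), (S_3 x S_3) : C_2 (6T13, order 72), PGL(2,5) (6T14, order 120), S_6 (6T16, order 720). By Dedekind's theorem, for a prime p not dividing disc(f) the degrees of the irreducible factors of f mod p form the cycle type of an element of G. Factoring f modulo the 21 such primes p <= 89 (skipping 2, 3, 7, which divide the discriminant), each new pattern first appears at: mod 5: f = (x^6 + 2x^5 + 3x^4 + x^3 + x + 3), pattern 6; mod 11: f = (x + 4)(x^5 + 8x^4 + 9x^3 + 7x^2 + 5x + 8), pattern 5+1; mod 13: f = (x + 1)(x + 10)(x^4 + x^3 + 3x^2 + 1), pattern 4+1+1; mod 23: f = (x + 18)(x + 22)(x^2 + 19x + 5)(x^2 + 22x + 19), pattern 2+2+1+1; mod 43: f = (x^3 + 25x^2 + 35)(x^3 + 30x^2 + x + 40), pattern 3+3; mod 61: f = (x^2 + 18x + 30)(x^2 + 22x + 52)(x^2 + 33x + 34), pattern 2+2+2. No other pattern occurs in this range, so the set of observed cycle types is {6, 5+1, 4+1+1, 2+2+1+1, 3+3, 2+2+2}. The candidates containing elements of all these cycle types are PGL(2,5) (6T14) of order 120, S_6 (6T16) of order 720; the others are excluded. The observed types are precisely the cycle types that occur in PGL(2,5) (6T14) (apart from the identity). Each of the other remaining candidates has further cycle types, and by the Chebotarev density theorem the matching factorization patterns would occur for a proportion of primes equal to their share of the group: S_6 (6T16) additionally contains elements of type 4+2, 3+2+1, 3+1+1+1, 2+1+1+1+1 (265 of its 720 elements, about 37% of primes). None of the 21 primes tested shows any such pattern (for each of these groups the chance of that is below 10^-4), which rules them out. Hence G = PGL(2,5) (6T14), of order 120. The Galois group PGL(2,5) (6T14) has order 120, so the splitting field has degree 120 over Q.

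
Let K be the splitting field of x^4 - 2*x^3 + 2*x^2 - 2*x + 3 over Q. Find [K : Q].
12

The degree of the splitting field over Q equals the order of the Galois group, so first determine the group. The polynomial is an irreducible quartic over Q and its discriminant is 3136 = 56^2, a perfect square, so the Galois group is contained in A_4. The resolvent cubic y^3 - 2*y^2 - 8*y + 8 is irreducible over Q. An irreducible resolvent with square discriminant gives A_4. The Galois group A_4 (4T4) has order 12, so the splitting field has degree 12 over Q.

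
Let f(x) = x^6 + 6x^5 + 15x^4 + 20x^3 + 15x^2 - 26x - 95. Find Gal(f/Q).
S_6 (order 720)

The polynomial f is an irreducible sextic over Q, so G = Gal(f/Q) is one of the 16 transitive subgroups 6T1, ..., 6T16 of S_6. The discriminant of f is 53451941740544, which is not a perfect square, so G is not contained in A_6. The transitive groups of degree 6 not contained in A_6 are: C_6 (6T1, order 6), S_3 (6T2, order 6), D_6 (6T3, order 12), C_3 x S_3 (6T5, order 18), A_4 x C_2 (6T6, order 24), S_4 (6T8, order 24), S_3 x S_3 (6T9, order 36), S_4 x C_2 (6T11, order 48), (S_3 x S_3) : C_2 (6T13, order 72), PGL(2,5) (6T14, order 120), S_6 (6T16, order 720). By Dedekind's theorem, for a prime p not dividing disc(f) the degrees of the irreducible factors of f mod p form the cycle type of an element of G. Factoring f modulo the 3 such primes p <= 7 (skipping 2, which divides the discriminant), each new pattern first appears at: mod 3: f = (x^6 + 2x^3 + x + 1), pattern 6; mod 5: f = (x)(x^5 + x^4 + 4), pattern 5+1; mod 7: f = (x^2 + 6x + 6)(x^4 + 2x^2 + x + 4), pattern 4+2. No other pattern occurs in this range, so the set of observed cycle types is {6, 5+1, 4+2}. Among the candidates above, the only group containing elements of all these cycle types is S_6 (6T16); every other candidate lacks at least one of them. Hence G = S_6 (6T16), of order 720.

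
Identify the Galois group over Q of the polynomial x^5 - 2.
F_20, the Frobenius group of order 20

The polynomial f is an irreducible quintic over Q, so G = Gal(f/Q) is a transitive subgroup of S_5: one of C_5 (5T1, order 5), D_5 (5T2, order 10), F_20 (5T3, order 20), A_5 (5T4, order 60) or S_5 (5T5, order 120). The discriminant of f is 50000, which is not a perfect square, so G is not contained in A_5. The transitive groups of degree 5 not contained in A_5 are: F_20 (5T3, order 20), S_5 (5T5, order 120). By Dedekind's theorem, for a prime p not dividing disc(f) the degrees of the irreducible factors of f mod p form the cycle type of an element of G. Factoring f modulo the 18 such primes p <= 71 (skipping 2, 5, which divide the discriminant), each new pattern first appears at: mod 3: f = (x + 1)(x^4 + 2x^3 + x^2 + 2x + 1), pattern 4+1; mod 11: f = (x^5 + 9), pattern 5; mod 19: f = (x + 4)(x^2 + 16x + 16)(x^2 + 18x + 16), pattern 2+2+1. No other pattern occurs in this range, so the set of observed cycle types is {4+1, 5, 2+2+1}. The candidates containing elements of all these cycle types are F_20 (5T3) of order 20, S_5 (5T5) of order 120; the others are excluded. The observed types are precisely the cycle types that occur in F_20 (5T3) (apart from the identity). Each of the other remaining candidates has further cycle types, and by the Chebotarev density theorem the matching factorization patterns would occur for a proportion of primes equal to their share of the group: S_5 (5T5) additionally contains elements of type 3+2, 3+1+1, 2+1+1+1 (50 of its 120 elements, about 42% of primes). None of the 18 primes tested shows any such pattern (for each of these groups the chance of that is below 10^-4), which rules them out. Hence G = F_20 (5T3), of order 20.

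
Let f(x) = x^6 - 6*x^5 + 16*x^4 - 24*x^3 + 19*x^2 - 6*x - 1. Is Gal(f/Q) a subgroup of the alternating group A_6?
The polynomial is irreducible of degree 6 over Q. Its discriminant is 153664 = 392^2, a perfect square. A Galois group lies in the alternating group exactly when the discriminant is a square in Q, so the Galois group (A_4) is contained in A_6.

Yes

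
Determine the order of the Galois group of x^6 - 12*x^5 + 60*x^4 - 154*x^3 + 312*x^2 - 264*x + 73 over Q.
The degree of the splitting field over Q equals the order of the Galois group, so first determine the group. The polynomial f is an irreducible sextic over Q, so G = Gal(f/Q) is one of the 16 transitive subgroups 6T1, ..., 6T16 of S_6. The discriminant of f is -941328478973952, which is not a perfect square, so G is not contained in A_6. The transitive groups of degree 6 not contained in A_6 are: C_6 (6T1, order 6), S_3 (6T2, order 6), D_6 (6T3, order 12), C_3 x S_3 (6T5, order 18), A_4 x C_2 (6T6, order 24), S_4 (6T8, order 24), S_3 x S_3 (6T9, order 36), S_4 x C_2 (6T11, order 48), (S_3 x S_3) : C_2 (6T13, order 72), PGL(2,5) (6T14, order 120), S_6 (6T16, order 720). By Dedekind's theorem, for a prime p not dividing disc(f) the degrees of the irreducible factors of f mod p form the cycle type of an element of G. Factoring f modulo the 23 such primes p <= 103 (skipping 2, 3, 17, 67, which divide the discriminant), each new pattern first appears at: mod 5: f = (x^2 + 3)(x^2 + x + 2)(x^2 + 2x + 3), pattern 2+2+2; mod 7: f = (x^3 + x^2 + 3)(x^3 + x^2 + 3x + 1), pattern 3+3; mod 61: f = (x + 19)(x + 26)(x + 41)(x + 44)(x + 46)(x + 56), pattern 1+1+1+1+1+1. No other pattern occurs in this range, so the set of observed cycle types is {2+2+2, 3+3, 1+1+1+1+1+1}. The candidates containing elements of all these cycle types are C_6 (6T1) of order 6, S_3 (6T2) of order 6, D_6 (6T3) of order 12, C_3 x S_3 (6T5) of order 18, A_4 x C_2 (6T6) of order 24, S_4 (6T8) of order 24, S_3 x S_3 (6T9) of order 36, S_4 x C_2 (6T11) of order 48, (S_3 x S_3) : C_2 (6T13) of order 72, PGL(2,5) (6T14) of order 120, S_6 (6T16) of order 720; the others are excluded. The observed types are precisely the cycle types that occur in S_3 (6T2). Each of the other remaining candidates has further cycle types, and by the Chebotarev density theorem the matching factorization patterns would occur for a proportion of primes equal to their share of the group: C_6 (6T1) additionally contains elements of type 6 (2 of its 6 elements, about 33% of primes); D_6 (6T3) additionally contains elements of type 6, 2+2+1+1 (5 of its 12 elements, about 42% of primes); C_3 x S_3 (6T5) additionally contains elements of type 6, 3+1+1+1 (10 of its 18 elements, about 56% of primes); A_4 x C_2 (6T6) additionally contains elements of type 6, 2+2+1+1, 2+1+1+1+1 (14 of its 24 elements, about 58% of primes); S_4 (6T8) additionally contains elements of type 4+1+1, 2+2+1+1 (9 of its 24 elements, about 38% of primes); S_3 x S_3 (6T9) additionally contains elements of type 6, 3+1+1+1, 2+2+1+1 (25 of its 36 elements, about 69% of primes); S_4 x C_2 (6T11) additionally contains elements of type 6, 4+2, 4+1+1, 2+2+1+1, 2+1+1+1+1 (32 of its 48 elements, about 67% of primes); (S_3 x S_3) : C_2 (6T13) additionally contains elements of type 6, 4+2, 3+2+1, 3+1+1+1, 2+2+1+1, 2+1+1+1+1 (61 of its 72 elements, about 85% of primes); PGL(2,5) (6T14) additionally contains elements of type 6, 5+1, 4+1+1, 2+2+1+1 (89 of its 120 elements, about 74% of primes); S_6 (6T16) additionally contains elements of type 6, 5+1, 4+2, 4+1+1, 3+2+1, 3+1+1+1, 2+2+1+1, 2+1+1+1+1 (664 of its 720 elements, about 92% of primes). None of the 23 primes tested shows any such pattern (for each of these groups the chance of that is below 10^-4), which rules them out. Hence G = S_3 (6T2), of order 6. The Galois group S_3 (6T2) has order 6, so the splitting field has degree 6 over Q.

6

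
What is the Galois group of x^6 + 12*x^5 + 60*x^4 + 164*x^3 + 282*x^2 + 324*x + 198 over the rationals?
6T3: D_6

The polynomial f is an irreducible sextic over Q, so G = Gal(f/Q) is one of the 16 transitive subgroups 6T1, ..., 6T16 of S_6. The discriminant of f is -37744330752, which is not a perfect square, so G is not contained in A_6. The transitive groups of degree 6 not contained in A_6 are: C_6 (6T1, order 6), S_3 (6T2, order 6), D_6 (6T3, order 12), C_3 x S_3 (6T5, order 18), A_4 x C_2 (6T6, order 24), S_4 (6T8, order 24), S_3 x S_3 (6T9, order 36), S_4 x C_2 (6T11, order 48), (S_3 x S_3) : C_2 (6T13, order 72), PGL(2,5) (6T14, order 120), S_6 (6T16, order 720). By Dedekind's theorem, for a prime p not dividing disc(f) the degrees of the irreducible factors of f mod p form the cycle type of an element of G. Factoring f modulo the 79 such primes p <= 421 (skipping 2, 3, 53, which divide the discriminant), each new pattern first appears at: mod 5: f = (x^2 + 3)(x^2 + 3x + 3)(x^2 + 4x + 2), pattern 2+2+2; mod 7: f = (x^6 + 5x^5 + 4x^4 + 3x^3 + 2x^2 + 2x + 2), pattern 6; mod 11: f = (x)(x + 7)(x^2 + 6x + 3)(x^2 + 10x + 6), pattern 2+2+1+1; mod 19: f = (x^3 + 6x^2 + 11x + 14)(x^3 + 6x^2 + 13x + 6), pattern 3+3; mod 43: f = (x + 4)(x + 12)(x + 13)(x + 33)(x + 39)(x + 40), pattern 1+1+1+1+1+1. No other pattern occurs in this range, so the set of observed cycle types is {2+2+2, 6, 2+2+1+1, 3+3, 1+1+1+1+1+1}. The candidates containing elements of all these cycle types are D_6 (6T3) of order 12, A_4 x C_2 (6T6) of order 24, S_3 x S_3 (6T9) of order 36, S_4 x C_2 (6T11) of order 48, (S_3 x S_3) : C_2 (6T13) of order 72, PGL(2,5) (6T14) of order 120, S_6 (6T16) of order 720; the others are excluded. The observed types are precisely the cycle types that occur in D_6 (6T3). Each of the other remaining candidates has further cycle types, and by the Chebotarev density theorem the matching factorization patterns would occur for a proportion of primes equal to their share of the group: A_4 x C_2 (6T6) additionally contains elements of type 2+1+1+1+1 (3 of its 24 elements, about 12% of primes); S_3 x S_3 (6T9) additionally contains elements of type 3+1+1+1 (4 of its 36 elements, about 11% of primes); S_4 x C_2 (6T11) additionally contains elements of type 4+2, 4+1+1, 2+1+1+1+1 (15 of its 48 elements, about 31% of primes); (S_3 x S_3) : C_2 (6T13) additionally contains elements of type 4+2, 3+2+1, 3+1+1+1, 2+1+1+1+1 (40 of its 72 elements, about 56% of primes); PGL(2,5) (6T14) additionally contains elements of type 5+1, 4+1+1 (54 of its 120 elements, about 45% of primes); S_6 (6T16) additionally contains elements of type 5+1, 4+2, 4+1+1, 3+2+1, 3+1+1+1, 2+1+1+1+1 (499 of its 720 elements, about 69% of primes). None of the 79 primes tested shows any such pattern (for each of these groups the chance of that is below 10^-4), which rules them out. Hence G = D_6 (6T3), of order 12.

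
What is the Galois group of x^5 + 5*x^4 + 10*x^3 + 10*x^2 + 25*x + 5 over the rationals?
The polynomial f is an irreducible quintic over Q, so G = Gal(f/Q) is a transitive subgroup of S_5: one of C_5 (5T1, order 5), D_5 (5T2, order 10), F_20 (5T3, order 20), A_5 (5T4, order 60) or S_5 (5T5, order 120). The discriminant of f is 1024000000 = 32000^2, a perfect square, so G is contained in A_5. The transitive groups of degree 5 contained in A_5 are: C_5 (5T1, order 5), D_5 (5T2, order 10), A_5 (5T4, order 60). By Dedekind's theorem, for a prime p not dividing disc(f) the degrees of the irreducible factors of f mod p form the cycle type of an element of G. Factoring f modulo the 2 such primes p <= 7 (skipping 2, 5, which divide the discriminant), each new pattern first appears at: mod 3: f = (x^5 + 2x^4 + x^3 + x^2 + x + 2), pattern 5; mod 7: f = (x + 5)(x + 6)(x^3 + x^2 + 4x + 6), pattern 3+1+1. No other pattern occurs in this range, so the set of observed cycle types is {5, 3+1+1}. Among the candidates above, the only group containing elements of all these cycle types is A_5 (5T4) — each of C_5 (5T1), D_5 (5T2) lacks at least one of them. Hence G = A_5 (5T4), of order 60.

A_5 (order 60)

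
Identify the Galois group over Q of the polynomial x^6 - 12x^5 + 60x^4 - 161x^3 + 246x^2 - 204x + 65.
The polynomial f is an irreducible sextic over Q, so G = Gal(f/Q) is one of the 16 transitive subgroups 6T1, ..., 6T16 of S_6. The discriminant of f is 871199469, which is not a perfect square, so G is not contained in A_6. The transitive groups of degree 6 not contained in A_6 are: C_6 (6T1, order 6), S_3 (6T2, order 6), D_6 (6T3, order 12), C_3 x S_3 (6T5, order 18), A_4 x C_2 (6T6, order 24), S_4 (6T8, order 24), S_3 x S_3 (6T9, order 36), S_4 x C_2 (6T11, order 48), (S_3 x S_3) : C_2 (6T13, order 72), PGL(2,5) (6T14, order 120), S_6 (6T16, order 720). By Dedekind's theorem, for a prime p not dividing disc(f) the degrees of the irreducible factors of f mod p form the cycle type of an element of G. Factoring f modulo the 16 such primes p <= 67 (skipping 3, 7, 29, which divide the discriminant), each new pattern first appears at: mod 2: f = (x^6 + x^3 + 1), pattern 6; mod 5: f = (x)(x + 4)(x^2 + 2)(x^2 + 4x + 2), pattern 2+2+1+1; mod 13: f = (x)(x + 3)(x + 4)(x^3 + 7x^2 + 12x + 9), pattern 3+1+1+1; mod 19: f = (x^2 + 6x + 18)(x^2 + 9x + 10)(x^2 + 11x + 3), pattern 2+2+2; mod 67: f = (x^3 + 61x^2 + 12x + 10)(x^3 + 61x^2 + 12x + 40), pattern 3+3. No other pattern occurs in this range, so the set of observed cycle types is {6, 2+2+1+1, 3+1+1+1, 2+2+2, 3+3}. The candidates containing elements of all these cycle types are S_3 x S_3 (6T9) of order 36, (S_3 x S_3) : C_2 (6T13) of order 72, S_6 (6T16) of order 720; the others are excluded. The observed types are precisely the cycle types that occur in S_3 x S_3 (6T9) (apart from the identity). Each of the other remaining candidates has further cycle types, and by the Chebotarev density theorem the matching factorization patterns would occur for a proportion of primes equal to their share of the group: (S_3 x S_3) : C_2 (6T13) additionally contains elements of type 4+2, 3+2+1, 2+1+1+1+1 (36 of its 72 elements, about 50% of primes); S_6 (6T16) additionally contains elements of type 5+1, 4+2, 4+1+1, 3+2+1, 2+1+1+1+1 (459 of its 720 elements, about 64% of primes). None of the 16 primes tested shows any such pattern (for each of these groups the chance of that is below 10^-4), which rules them out. Hence G = S_3 x S_3 (6T9), of order 36.

S_3 x S_3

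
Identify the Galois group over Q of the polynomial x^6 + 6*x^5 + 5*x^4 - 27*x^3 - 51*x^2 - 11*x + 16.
The polynomial f is an irreducible sextic over Q, so G = Gal(f/Q) is one of the 16 transitive subgroups 6T1, ..., 6T16 of S_6. The discriminant of f is 30991489 = 5567^2, a perfect square, so G is contained in A_6. The transitive groups of degree 6 contained in A_6 are: A_4 (6T4, order 12), S_4 (6T7, order 24), (C_3 x C_3) : C_4 (6T10, order 36), PSL(2,5) (6T12, order 60), A_6 (6T15, order 360). By Dedekind's theorem, for a prime p not dividing disc(f) the degrees of the irreducible factors of f mod p form the cycle type of an element of G. Factoring f modulo the 21 such primes p <= 79 (skipping 19, which divides the discriminant), each new pattern first appears at: mod 2: f = (x)(x^5 + x^3 + x^2 + x + 1), pattern 5+1; mod 7: f = (x^3 + x^2 + 3x + 1)(x^3 + 5x^2 + 4x + 2), pattern 3+3; mod 61: f = (x + 38)(x + 60)(x^2 + 13x + 60)(x^2 + 17x + 55), pattern 2+2+1+1. No other pattern occurs in this range, so the set of observed cycle types is {5+1, 3+3, 2+2+1+1}. The candidates containing elements of all these cycle types are PSL(2,5) (6T12) of order 60, A_6 (6T15) of order 360; the others are excluded. The observed types are precisely the cycle types that occur in PSL(2,5) (6T12) (apart from the identity). Each of the other remaining candidates has further cycle types, and by the Chebotarev density theorem the matching factorization patterns would occur for a proportion of primes equal to their share of the group: A_6 (6T15) additionally contains elements of type 4+2, 3+1+1+1 (130 of its 360 elements, about 36% of primes). None of the 21 primes tested shows any such pattern (for each of these groups the chance of that is below 10^-4), which rules them out. Hence G = PSL(2,5) (6T12), of order 60.

PSL(2,5) (also written A5(6))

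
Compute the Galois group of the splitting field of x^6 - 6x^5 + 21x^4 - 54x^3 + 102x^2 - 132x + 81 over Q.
The polynomial f is an irreducible sextic over Q, so G = Gal(f/Q) is one of the 16 transitive subgroups 6T1, ..., 6T16 of S_6. The discriminant of f is -1024192512, which is not a perfect square, so G is not contained in A_6. The transitive groups of degree 6 not contained in A_6 are: C_6 (6T1, order 6), S_3 (6T2, order 6), D_6 (6T3, order 12), C_3 x S_3 (6T5, order 18), A_4 x C_2 (6T6, order 24), S_4 (6T8, order 24), S_3 x S_3 (6T9, order 36), S_4 x C_2 (6T11, order 48), (S_3 x S_3) : C_2 (6T13, order 72), PGL(2,5) (6T14, order 120), S_6 (6T16, order 720). By Dedekind's theorem, for a prime p not dividing disc(f) the degrees of the irreducible factors of f mod p form the cycle type of an element of G. Factoring f modulo the 21 such primes p <= 89 (skipping 2, 3, 7, which divide the discriminant), each new pattern first appears at: mod 5: f = (x^6 + 4x^5 + x^4 + x^3 + 2x^2 + 3x + 1), pattern 6; mod 11: f = (x + 5)(x^5 + 10x^3 + 6x^2 + 6x + 3), pattern 5+1; mod 13: f = (x + 10)(x + 12)(x^4 + 11x^3 + 10x^2 + 5x + 1), pattern 4+1+1; mod 23: f = (x + 12)(x + 18)(x^2 + 12x + 8)(x^2 + 21x + 4), pattern 2+2+1+1; mod 43: f = (x^3 + 16x^2 + 4x + 2)(x^3 + 21x^2 + 25x + 19), pattern 3+3; mod 61: f = (x^2 + x + 16)(x^2 + 14x + 20)(x^2 + 40x + 42), pattern 2+2+2. No other pattern occurs in this range, so the set of observed cycle types is {6, 5+1, 4+1+1, 2+2+1+1, 3+3, 2+2+2}. The candidates containing elements of all these cycle types are PGL(2,5) (6T14) of order 120, S_6 (6T16) of order 720; the others are excluded. The observed types are precisely the cycle types that occur in PGL(2,5) (6T14) (apart from the identity). Each of the other remaining candidates has further cycle types, and by the Chebotarev density theorem the matching factorization patterns would occur for a proportion of primes equal to their share of the group: S_6 (6T16) additionally contains elements of type 4+2, 3+2+1, 3+1+1+1, 2+1+1+1+1 (265 of its 720 elements, about 37% of primes). None of the 21 primes tested shows any such pattern (for each of these groups the chance of that is below 10^-4), which rules them out. Hence G = PGL(2,5) (6T14), of order 120.

PGL(2,5), S_5 acting on 6 points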